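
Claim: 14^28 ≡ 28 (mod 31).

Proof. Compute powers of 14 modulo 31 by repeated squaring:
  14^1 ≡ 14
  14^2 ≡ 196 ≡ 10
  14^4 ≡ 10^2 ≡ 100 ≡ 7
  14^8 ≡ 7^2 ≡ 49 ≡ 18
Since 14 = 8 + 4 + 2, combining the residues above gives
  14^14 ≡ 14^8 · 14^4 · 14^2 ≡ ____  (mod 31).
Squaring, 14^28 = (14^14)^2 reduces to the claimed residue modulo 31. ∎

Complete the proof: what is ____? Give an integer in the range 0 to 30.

20

14^8 · 14^4 · 14^2 ≡ 18 · 7 · 10 = 1260.
1260 mod 31 = 20, so 14^14 ≡ 20 (mod 31).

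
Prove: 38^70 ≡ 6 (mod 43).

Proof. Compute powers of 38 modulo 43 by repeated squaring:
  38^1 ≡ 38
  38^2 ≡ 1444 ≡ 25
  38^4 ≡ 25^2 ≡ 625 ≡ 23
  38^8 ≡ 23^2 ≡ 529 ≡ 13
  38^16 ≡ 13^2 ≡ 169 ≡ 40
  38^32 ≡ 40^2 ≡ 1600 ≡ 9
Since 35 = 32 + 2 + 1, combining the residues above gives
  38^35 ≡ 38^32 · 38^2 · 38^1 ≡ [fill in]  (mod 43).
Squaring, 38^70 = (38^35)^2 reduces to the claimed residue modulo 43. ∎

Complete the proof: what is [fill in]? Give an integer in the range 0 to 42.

36

38^32 · 38^2 · 38^1 ≡ 9 · 25 · 38 = 8550.
8550 mod 43 = 36, so 38^35 ≡ 36 (mod 43).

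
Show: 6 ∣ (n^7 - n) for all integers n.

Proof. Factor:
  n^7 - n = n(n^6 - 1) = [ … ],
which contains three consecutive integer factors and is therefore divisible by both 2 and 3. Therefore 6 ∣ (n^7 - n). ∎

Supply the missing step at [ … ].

n^6 - 1 = (n^2 - 1)(n^4 + n^2 + 1), and n^2 - 1 = (n-1)(n+1).
So n(n^6 - 1) = (n - 1)n(n + 1)(n^4 + n^2 + 1).

(n - 1)n(n + 1)(n^4 + n^2 + 1)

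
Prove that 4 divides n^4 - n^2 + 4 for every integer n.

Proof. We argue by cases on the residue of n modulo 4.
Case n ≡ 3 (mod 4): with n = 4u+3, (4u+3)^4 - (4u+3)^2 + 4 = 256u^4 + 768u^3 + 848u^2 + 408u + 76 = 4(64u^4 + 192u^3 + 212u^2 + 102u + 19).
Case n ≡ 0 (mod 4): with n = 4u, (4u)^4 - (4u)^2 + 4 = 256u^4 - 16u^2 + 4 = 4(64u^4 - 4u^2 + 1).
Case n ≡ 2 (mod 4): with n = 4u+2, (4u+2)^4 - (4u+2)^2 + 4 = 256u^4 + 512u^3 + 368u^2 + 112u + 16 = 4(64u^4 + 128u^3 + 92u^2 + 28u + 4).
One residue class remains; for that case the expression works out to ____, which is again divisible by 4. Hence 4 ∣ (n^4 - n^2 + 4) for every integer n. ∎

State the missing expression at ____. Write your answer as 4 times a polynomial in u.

4(64u^4 + 64u^3 + 20u^2 + 2u + 1)

The residues treated are {3, 0, 2}, so the missing case is n ≡ 1 (mod 4); write n = 4u+1.
Then (4u+1)^4 - (4u+1)^2 + 4 = 256u^4 + 256u^3 + 80u^2 + 8u + 4 = 4(64u^4 + 64u^3 + 20u^2 + 2u + 1).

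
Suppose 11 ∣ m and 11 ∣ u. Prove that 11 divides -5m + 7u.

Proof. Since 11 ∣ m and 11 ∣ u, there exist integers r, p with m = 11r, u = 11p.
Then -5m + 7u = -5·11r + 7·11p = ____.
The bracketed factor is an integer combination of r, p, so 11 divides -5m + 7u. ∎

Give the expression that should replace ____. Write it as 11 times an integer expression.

11(7p - 5r)

Pull the common 11 out of every term: -5·11r + 7·11p = 11(7p - 5r).
7p - 5r is an integer, which exhibits the divisibility.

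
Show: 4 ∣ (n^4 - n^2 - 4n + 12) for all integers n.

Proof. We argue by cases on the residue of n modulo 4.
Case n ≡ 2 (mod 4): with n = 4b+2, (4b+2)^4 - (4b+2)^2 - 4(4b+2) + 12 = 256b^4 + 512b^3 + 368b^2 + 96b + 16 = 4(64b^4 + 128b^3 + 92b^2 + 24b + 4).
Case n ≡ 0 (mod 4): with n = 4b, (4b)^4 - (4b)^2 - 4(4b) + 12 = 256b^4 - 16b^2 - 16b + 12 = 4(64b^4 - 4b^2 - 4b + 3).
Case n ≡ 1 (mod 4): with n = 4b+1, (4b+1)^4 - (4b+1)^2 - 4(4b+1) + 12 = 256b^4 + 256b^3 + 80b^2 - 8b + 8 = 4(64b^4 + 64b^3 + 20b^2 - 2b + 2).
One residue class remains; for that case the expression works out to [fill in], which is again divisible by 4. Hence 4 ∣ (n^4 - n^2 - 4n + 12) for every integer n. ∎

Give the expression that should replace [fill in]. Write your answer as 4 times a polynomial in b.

Only n ≡ 3 (mod 4) is unaccounted for. Put n = 4b+3:
(4b+3)^4 - (4b+3)^2 - 4(4b+3) + 12 expands to 256b^4 + 768b^3 + 848b^2 + 392b + 72,
and factoring out 4 leaves 4(64b^4 + 192b^3 + 212b^2 + 98b + 18).

4(64b^4 + 192b^3 + 212b^2 + 98b + 18)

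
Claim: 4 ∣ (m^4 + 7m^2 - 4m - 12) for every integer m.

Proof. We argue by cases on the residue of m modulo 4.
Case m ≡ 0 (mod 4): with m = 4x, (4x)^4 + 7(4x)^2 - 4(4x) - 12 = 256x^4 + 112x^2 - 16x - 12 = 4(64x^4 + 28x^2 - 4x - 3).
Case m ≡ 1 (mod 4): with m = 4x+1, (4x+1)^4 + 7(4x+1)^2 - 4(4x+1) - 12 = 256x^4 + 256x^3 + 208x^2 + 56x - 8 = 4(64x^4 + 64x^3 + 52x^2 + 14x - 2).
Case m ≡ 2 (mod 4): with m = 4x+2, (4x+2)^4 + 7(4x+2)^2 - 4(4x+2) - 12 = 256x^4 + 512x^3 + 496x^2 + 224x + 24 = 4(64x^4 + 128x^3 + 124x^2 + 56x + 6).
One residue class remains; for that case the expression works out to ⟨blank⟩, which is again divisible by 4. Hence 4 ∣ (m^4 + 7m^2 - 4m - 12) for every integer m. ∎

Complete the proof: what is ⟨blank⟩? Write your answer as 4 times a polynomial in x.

4(64x^4 + 192x^3 + 244x^2 + 146x + 30)

Only m ≡ 3 (mod 4) is unaccounted for. Put m = 4x+3:
(4x+3)^4 + 7(4x+3)^2 - 4(4x+3) - 12 expands to 256x^4 + 768x^3 + 976x^2 + 584x + 120,
and factoring out 4 leaves 4(64x^4 + 192x^3 + 244x^2 + 146x + 30).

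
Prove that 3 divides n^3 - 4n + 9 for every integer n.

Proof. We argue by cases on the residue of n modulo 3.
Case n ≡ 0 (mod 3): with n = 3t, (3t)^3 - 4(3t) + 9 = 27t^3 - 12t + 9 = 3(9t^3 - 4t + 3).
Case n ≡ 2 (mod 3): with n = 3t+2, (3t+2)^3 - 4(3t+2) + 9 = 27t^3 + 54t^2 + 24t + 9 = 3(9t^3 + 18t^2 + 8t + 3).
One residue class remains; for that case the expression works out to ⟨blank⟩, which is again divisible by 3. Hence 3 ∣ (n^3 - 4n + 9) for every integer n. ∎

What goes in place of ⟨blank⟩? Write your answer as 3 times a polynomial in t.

3(9t^3 + 9t^2 - t + 2)

Only n ≡ 1 (mod 3) is unaccounted for. Put n = 3t+1:
(3t+1)^3 - 4(3t+1) + 9 expands to 27t^3 + 27t^2 - 3t + 6,
and factoring out 3 leaves 3(9t^3 + 9t^2 - t + 2).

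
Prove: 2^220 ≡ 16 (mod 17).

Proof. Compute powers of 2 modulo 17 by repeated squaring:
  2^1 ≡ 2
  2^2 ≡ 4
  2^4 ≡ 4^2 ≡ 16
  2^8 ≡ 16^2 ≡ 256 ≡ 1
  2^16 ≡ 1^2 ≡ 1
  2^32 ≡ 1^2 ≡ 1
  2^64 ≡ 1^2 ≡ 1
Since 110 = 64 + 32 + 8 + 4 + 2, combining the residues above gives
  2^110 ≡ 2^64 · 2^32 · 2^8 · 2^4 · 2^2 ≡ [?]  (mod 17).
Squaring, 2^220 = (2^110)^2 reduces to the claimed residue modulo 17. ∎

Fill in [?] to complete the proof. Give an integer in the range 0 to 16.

13

Multiply the listed residues: 1 · 1 · 1 · 16 · 4 = 1 → 1 → 16 → 64.
Reducing modulo 17: 64 = 3·17 + 13, so 2^110 ≡ 13.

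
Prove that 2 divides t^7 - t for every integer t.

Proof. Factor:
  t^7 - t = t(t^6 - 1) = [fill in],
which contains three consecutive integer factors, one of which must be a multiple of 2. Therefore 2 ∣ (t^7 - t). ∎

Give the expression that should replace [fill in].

t^6 - 1 = (t^2 - 1)(t^4 + t^2 + 1), and t^2 - 1 = (t-1)(t+1).
So t(t^6 - 1) = (t - 1)t(t + 1)(t^4 + t^2 + 1).

(t - 1)t(t + 1)(t^4 + t^2 + 1)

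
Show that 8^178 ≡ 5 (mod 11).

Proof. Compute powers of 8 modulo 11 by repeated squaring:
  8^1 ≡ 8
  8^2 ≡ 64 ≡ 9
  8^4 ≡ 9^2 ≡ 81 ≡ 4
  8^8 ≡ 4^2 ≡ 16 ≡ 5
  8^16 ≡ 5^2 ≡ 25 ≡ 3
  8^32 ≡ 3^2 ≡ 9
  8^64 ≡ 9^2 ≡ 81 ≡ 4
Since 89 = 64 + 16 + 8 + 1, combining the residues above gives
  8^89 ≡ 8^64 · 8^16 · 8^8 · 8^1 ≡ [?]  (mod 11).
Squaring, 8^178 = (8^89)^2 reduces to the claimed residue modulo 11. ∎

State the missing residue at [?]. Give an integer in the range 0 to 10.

Multiply the listed residues: 4 · 3 · 5 · 8 = 12 → 60 → 480.
Reducing modulo 11: 480 = 43·11 + 7, so 8^89 ≡ 7.

7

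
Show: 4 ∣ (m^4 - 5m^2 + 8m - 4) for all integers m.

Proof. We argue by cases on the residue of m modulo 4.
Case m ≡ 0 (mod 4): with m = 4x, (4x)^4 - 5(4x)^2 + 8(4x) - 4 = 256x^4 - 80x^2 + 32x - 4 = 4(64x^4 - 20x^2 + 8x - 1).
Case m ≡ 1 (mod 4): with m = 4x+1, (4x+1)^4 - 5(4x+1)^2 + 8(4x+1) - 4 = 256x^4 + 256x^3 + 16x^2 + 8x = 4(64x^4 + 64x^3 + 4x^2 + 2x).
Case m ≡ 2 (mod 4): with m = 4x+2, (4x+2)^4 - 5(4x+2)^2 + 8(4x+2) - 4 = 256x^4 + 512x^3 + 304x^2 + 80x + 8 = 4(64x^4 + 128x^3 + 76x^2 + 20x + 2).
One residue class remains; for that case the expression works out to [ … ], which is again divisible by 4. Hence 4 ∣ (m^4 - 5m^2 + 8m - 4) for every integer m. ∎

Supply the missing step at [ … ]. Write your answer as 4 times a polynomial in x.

Only m ≡ 3 (mod 4) is unaccounted for. Put m = 4x+3:
(4x+3)^4 - 5(4x+3)^2 + 8(4x+3) - 4 expands to 256x^4 + 768x^3 + 784x^2 + 344x + 56,
and factoring out 4 leaves 4(64x^4 + 192x^3 + 196x^2 + 86x + 14).

4(64x^4 + 192x^3 + 196x^2 + 86x + 14)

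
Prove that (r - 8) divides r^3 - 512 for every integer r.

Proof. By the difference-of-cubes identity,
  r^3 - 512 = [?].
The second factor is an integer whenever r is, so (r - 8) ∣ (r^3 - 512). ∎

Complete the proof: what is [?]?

(r - 8)(r^2 + 8r + 64)

a^3 - b^3 = (a - b)(a^2 + ab + b^2). With a = r, b = 8:
r^3 - 512 = (r - 8)(r^2 + 8r + 64).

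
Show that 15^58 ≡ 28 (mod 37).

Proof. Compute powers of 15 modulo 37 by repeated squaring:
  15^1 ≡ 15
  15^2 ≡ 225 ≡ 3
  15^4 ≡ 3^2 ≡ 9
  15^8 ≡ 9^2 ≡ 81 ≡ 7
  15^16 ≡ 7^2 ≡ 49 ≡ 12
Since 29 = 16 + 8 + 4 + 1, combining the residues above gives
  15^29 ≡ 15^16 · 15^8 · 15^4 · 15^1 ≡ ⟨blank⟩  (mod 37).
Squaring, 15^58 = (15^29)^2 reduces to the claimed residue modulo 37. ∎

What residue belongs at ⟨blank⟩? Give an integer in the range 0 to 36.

Multiply the listed residues: 12 · 7 · 9 · 15 = 84 → 756 → 11340.
Reducing modulo 37: 11340 = 306·37 + 18, so 15^29 ≡ 18.

18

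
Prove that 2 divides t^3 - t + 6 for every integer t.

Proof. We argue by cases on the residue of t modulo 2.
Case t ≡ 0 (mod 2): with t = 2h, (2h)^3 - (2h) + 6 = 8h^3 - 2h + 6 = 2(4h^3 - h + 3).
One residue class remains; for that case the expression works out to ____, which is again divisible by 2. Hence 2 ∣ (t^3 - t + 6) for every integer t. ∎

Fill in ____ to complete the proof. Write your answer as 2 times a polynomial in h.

2(4h^3 + 6h^2 + 2h + 3)

Only t ≡ 1 (mod 2) is unaccounted for. Put t = 2h+1:
(2h+1)^3 - (2h+1) + 6 expands to 8h^3 + 12h^2 + 4h + 6,
and factoring out 2 leaves 2(4h^3 + 6h^2 + 2h + 3).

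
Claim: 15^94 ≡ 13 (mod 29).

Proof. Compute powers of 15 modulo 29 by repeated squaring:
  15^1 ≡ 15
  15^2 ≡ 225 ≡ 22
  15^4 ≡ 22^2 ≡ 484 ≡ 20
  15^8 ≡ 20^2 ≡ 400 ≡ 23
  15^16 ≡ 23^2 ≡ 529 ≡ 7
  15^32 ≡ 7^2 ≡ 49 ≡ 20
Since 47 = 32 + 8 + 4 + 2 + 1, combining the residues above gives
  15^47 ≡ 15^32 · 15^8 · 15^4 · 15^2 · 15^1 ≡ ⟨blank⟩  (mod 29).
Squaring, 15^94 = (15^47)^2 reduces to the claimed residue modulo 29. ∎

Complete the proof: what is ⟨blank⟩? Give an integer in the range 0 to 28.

Multiply the listed residues: 20 · 23 · 20 · 22 · 15 = 460 → 9200 → 202400 → 3036000.
Reducing modulo 29: 3036000 = 104689·29 + 19, so 15^47 ≡ 19.

19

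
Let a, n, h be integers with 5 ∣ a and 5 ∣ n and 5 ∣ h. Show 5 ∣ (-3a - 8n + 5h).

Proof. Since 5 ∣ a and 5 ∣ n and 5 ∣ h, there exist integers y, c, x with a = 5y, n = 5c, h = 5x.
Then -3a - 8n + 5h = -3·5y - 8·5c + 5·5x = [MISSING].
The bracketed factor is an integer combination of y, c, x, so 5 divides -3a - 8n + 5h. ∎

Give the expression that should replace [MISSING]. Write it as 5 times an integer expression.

5(-8c + 5x - 3y)

Each term has a factor of 5: -3·5y - 8·5c + 5·5x = 5·(-8c + 5x - 3y).
Since -8c + 5x - 3y is an integer, 5 ∣ (-3a - 8n + 5h).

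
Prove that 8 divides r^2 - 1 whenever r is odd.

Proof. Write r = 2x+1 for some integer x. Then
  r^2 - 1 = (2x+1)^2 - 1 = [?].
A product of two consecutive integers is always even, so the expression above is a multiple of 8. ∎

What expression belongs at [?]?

(2x+1)^2 - 1 = 4x^2 + 4x + 1 - 1 = 4x^2 + 4x = 4x(x+1).
Since x and x+1 are consecutive, x(x+1) is even, and 4·(even) is a multiple of 8.

4x(x + 1)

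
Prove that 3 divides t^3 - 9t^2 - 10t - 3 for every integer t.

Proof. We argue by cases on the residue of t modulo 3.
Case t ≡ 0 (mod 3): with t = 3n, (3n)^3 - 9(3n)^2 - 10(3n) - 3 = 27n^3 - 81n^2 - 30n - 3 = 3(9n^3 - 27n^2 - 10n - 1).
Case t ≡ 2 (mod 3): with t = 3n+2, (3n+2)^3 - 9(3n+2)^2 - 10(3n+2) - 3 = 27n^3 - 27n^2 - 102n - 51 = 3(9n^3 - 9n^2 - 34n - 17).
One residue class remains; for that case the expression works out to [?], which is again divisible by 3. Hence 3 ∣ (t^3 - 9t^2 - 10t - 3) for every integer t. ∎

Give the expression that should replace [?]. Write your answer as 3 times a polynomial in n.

Only t ≡ 1 (mod 3) is unaccounted for. Put t = 3n+1:
(3n+1)^3 - 9(3n+1)^2 - 10(3n+1) - 3 expands to 27n^3 - 54n^2 - 75n - 21,
and factoring out 3 leaves 3(9n^3 - 18n^2 - 25n - 7).

3(9n^3 - 18n^2 - 25n - 7)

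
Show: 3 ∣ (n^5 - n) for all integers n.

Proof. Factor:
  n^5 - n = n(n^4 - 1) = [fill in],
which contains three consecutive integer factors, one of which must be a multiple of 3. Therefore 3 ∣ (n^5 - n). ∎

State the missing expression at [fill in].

n^4 - 1 = (n^2 - 1)(n^2 + 1), and n^2 - 1 = (n-1)(n+1).
So n(n^4 - 1) = (n - 1)n(n + 1)(n^2 + 1).

(n - 1)n(n + 1)(n^2 + 1)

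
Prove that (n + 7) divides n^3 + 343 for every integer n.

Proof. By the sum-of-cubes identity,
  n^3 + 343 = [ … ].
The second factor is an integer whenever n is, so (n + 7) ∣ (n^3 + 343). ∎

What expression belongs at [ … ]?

(n + 7)(n^2 - 7n + 49)

a^3 + b^3 = (a + b)(a^2 - ab + b^2). With a = n, b = 7:
n^3 + 343 = (n + 7)(n^2 - 7n + 49).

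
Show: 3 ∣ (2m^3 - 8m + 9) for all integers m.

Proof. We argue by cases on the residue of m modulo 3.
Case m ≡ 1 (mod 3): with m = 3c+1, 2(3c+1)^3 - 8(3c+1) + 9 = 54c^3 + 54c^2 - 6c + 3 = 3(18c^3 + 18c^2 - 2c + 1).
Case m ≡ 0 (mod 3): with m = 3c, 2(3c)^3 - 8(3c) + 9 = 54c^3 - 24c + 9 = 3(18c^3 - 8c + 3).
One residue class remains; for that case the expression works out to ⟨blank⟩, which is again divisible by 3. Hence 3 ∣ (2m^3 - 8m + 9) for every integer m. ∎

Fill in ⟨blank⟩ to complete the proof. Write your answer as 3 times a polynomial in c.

The residues treated are {1, 0}, so the missing case is m ≡ 2 (mod 3); write m = 3c+2.
Then 2(3c+2)^3 - 8(3c+2) + 9 = 54c^3 + 108c^2 + 48c + 9 = 3(18c^3 + 36c^2 + 16c + 3).

3(18c^3 + 36c^2 + 16c + 3)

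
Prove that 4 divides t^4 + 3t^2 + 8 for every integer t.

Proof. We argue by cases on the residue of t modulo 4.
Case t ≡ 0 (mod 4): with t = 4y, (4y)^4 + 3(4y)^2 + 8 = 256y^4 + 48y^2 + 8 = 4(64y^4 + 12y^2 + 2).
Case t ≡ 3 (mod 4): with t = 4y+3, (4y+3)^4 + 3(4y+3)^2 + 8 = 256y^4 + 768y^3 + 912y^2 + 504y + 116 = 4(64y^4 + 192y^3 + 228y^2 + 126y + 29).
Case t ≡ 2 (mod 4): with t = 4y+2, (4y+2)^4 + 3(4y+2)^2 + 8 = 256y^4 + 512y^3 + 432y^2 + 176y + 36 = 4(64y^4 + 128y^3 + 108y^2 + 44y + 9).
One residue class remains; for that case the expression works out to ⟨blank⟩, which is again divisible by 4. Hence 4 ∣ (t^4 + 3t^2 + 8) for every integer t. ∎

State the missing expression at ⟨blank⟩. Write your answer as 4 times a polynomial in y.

4(64y^4 + 64y^3 + 36y^2 + 10y + 3)

The residues treated are {0, 3, 2}, so the missing case is t ≡ 1 (mod 4); write t = 4y+1.
Then (4y+1)^4 + 3(4y+1)^2 + 8 = 256y^4 + 256y^3 + 144y^2 + 40y + 12 = 4(64y^4 + 64y^3 + 36y^2 + 10y + 3).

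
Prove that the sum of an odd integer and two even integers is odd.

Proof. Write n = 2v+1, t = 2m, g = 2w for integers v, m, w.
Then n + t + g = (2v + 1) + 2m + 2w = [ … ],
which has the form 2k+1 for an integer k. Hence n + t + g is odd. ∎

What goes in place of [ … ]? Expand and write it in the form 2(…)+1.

2(m + v + w) + 1

(2v + 1) + 2m + 2w = 2m + 2v + 2w + 1
= 2(m + v + w) + 1.
Since m + v + w is an integer, the sum is of the form 2k+1 for an integer k.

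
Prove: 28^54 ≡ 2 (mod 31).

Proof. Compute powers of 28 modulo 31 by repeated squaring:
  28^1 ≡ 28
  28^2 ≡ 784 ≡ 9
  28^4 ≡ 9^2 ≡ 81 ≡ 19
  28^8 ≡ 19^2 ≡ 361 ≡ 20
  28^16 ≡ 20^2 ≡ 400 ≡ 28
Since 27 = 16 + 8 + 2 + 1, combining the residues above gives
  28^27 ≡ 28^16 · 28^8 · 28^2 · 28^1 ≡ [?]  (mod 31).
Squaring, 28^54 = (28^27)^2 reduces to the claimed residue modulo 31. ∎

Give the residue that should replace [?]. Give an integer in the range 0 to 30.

28^16 · 28^8 · 28^2 · 28^1 ≡ 28 · 20 · 9 · 28 = 141120.
141120 mod 31 = 8, so 28^27 ≡ 8 (mod 31).

8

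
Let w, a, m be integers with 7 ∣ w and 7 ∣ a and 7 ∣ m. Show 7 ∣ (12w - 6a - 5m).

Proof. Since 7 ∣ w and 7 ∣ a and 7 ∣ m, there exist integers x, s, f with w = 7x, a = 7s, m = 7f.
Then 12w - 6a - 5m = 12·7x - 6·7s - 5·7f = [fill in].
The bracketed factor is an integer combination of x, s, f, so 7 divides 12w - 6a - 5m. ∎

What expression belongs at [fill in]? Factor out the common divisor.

7(-5f - 6s + 12x)

Each term has a factor of 7: 12·7x - 6·7s - 5·7f = 7·(-5f - 6s + 12x).
Since -5f - 6s + 12x is an integer, 7 ∣ (12w - 6a - 5m).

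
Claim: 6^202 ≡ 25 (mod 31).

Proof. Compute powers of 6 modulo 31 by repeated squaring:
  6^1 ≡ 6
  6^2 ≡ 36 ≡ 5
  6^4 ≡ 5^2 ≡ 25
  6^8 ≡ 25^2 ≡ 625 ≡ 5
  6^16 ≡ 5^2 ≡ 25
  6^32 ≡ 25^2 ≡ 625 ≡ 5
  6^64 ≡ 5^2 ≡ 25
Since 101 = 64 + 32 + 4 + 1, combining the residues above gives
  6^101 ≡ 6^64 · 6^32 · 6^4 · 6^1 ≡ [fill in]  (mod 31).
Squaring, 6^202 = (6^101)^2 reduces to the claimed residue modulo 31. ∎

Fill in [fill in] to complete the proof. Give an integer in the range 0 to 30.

6^64 · 6^32 · 6^4 · 6^1 ≡ 25 · 5 · 25 · 6 = 18750.
18750 mod 31 = 26, so 6^101 ≡ 26 (mod 31).

26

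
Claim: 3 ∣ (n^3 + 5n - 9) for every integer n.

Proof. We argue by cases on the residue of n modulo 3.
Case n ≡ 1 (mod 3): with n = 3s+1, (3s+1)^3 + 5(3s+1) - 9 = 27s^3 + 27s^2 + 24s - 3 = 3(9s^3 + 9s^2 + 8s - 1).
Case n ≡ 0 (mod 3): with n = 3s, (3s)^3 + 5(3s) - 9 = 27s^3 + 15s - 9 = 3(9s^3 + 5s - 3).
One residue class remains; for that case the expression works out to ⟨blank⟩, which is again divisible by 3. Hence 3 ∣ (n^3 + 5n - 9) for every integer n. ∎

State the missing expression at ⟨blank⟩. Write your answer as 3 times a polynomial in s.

The residues treated are {1, 0}, so the missing case is n ≡ 2 (mod 3); write n = 3s+2.
Then (3s+2)^3 + 5(3s+2) - 9 = 27s^3 + 54s^2 + 51s + 9 = 3(9s^3 + 18s^2 + 17s + 3).

3(9s^3 + 18s^2 + 17s + 3)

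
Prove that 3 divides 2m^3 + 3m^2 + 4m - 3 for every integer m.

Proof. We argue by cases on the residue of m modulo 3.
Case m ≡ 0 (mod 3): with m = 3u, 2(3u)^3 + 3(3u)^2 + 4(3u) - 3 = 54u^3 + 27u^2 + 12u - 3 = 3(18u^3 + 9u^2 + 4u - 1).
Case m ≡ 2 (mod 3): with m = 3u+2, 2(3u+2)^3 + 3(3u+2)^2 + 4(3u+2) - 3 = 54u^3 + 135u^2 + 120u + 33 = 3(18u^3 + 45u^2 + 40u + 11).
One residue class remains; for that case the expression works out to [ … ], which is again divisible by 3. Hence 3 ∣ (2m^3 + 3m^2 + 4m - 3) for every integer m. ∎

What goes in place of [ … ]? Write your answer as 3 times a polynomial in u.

3(18u^3 + 27u^2 + 16u + 2)

Only m ≡ 1 (mod 3) is unaccounted for. Put m = 3u+1:
2(3u+1)^3 + 3(3u+1)^2 + 4(3u+1) - 3 expands to 54u^3 + 81u^2 + 48u + 6,
and factoring out 3 leaves 3(18u^3 + 27u^2 + 16u + 2).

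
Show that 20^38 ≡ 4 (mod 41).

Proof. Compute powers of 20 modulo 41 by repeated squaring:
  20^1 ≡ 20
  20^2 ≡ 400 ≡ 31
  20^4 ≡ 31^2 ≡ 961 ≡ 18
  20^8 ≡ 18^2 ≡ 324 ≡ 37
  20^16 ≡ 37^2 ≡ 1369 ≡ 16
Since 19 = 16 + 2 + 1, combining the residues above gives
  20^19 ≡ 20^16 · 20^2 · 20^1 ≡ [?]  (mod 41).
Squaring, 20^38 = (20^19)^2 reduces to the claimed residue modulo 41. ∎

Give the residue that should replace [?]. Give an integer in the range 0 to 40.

39

Multiply the listed residues: 16 · 31 · 20 = 496 → 9920.
Reducing modulo 41: 9920 = 241·41 + 39, so 20^19 ≡ 39.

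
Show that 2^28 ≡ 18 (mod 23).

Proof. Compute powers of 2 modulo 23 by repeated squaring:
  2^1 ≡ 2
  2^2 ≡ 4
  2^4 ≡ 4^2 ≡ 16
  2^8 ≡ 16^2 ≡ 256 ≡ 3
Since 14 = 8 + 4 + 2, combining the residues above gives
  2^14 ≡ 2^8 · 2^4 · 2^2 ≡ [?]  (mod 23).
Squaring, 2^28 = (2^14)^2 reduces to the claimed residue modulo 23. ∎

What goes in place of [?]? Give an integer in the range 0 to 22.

2^8 · 2^4 · 2^2 ≡ 3 · 16 · 4 = 192.
192 mod 23 = 8, so 2^14 ≡ 8 (mod 23).

8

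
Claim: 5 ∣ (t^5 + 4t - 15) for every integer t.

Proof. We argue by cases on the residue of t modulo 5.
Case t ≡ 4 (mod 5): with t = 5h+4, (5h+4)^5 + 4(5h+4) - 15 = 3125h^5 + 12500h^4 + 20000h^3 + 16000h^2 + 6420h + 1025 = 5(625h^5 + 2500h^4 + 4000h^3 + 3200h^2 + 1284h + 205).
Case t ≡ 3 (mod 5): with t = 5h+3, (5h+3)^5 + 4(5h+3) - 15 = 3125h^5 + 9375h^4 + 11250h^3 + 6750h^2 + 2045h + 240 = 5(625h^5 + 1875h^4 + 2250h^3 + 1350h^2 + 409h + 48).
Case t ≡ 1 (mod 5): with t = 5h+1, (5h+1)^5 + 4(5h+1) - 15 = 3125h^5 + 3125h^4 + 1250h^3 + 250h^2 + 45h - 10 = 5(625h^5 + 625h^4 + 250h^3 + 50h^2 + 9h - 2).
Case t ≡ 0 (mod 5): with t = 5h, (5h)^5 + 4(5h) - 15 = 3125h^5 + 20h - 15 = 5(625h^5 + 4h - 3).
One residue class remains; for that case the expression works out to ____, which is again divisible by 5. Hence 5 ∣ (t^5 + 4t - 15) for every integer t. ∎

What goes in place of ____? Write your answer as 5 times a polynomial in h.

5(625h^5 + 1250h^4 + 1000h^3 + 400h^2 + 84h + 5)

The residues treated are {4, 3, 1, 0}, so the missing case is t ≡ 2 (mod 5); write t = 5h+2.
Then (5h+2)^5 + 4(5h+2) - 15 = 3125h^5 + 6250h^4 + 5000h^3 + 2000h^2 + 420h + 25 = 5(625h^5 + 1250h^4 + 1000h^3 + 400h^2 + 84h + 5).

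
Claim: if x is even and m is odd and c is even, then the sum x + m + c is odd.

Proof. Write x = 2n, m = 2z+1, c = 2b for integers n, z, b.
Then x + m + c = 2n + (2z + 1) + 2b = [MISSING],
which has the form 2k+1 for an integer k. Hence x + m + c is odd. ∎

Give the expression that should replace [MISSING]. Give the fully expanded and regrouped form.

2(b + n + z) + 1

Expanding: 2n + (2z + 1) + 2b = 2b + 2n + 2z + 1.
Every term except the constant is even, so this is 2(b + n + z) + 1,
and b + n + z ∈ ℤ gives the required form.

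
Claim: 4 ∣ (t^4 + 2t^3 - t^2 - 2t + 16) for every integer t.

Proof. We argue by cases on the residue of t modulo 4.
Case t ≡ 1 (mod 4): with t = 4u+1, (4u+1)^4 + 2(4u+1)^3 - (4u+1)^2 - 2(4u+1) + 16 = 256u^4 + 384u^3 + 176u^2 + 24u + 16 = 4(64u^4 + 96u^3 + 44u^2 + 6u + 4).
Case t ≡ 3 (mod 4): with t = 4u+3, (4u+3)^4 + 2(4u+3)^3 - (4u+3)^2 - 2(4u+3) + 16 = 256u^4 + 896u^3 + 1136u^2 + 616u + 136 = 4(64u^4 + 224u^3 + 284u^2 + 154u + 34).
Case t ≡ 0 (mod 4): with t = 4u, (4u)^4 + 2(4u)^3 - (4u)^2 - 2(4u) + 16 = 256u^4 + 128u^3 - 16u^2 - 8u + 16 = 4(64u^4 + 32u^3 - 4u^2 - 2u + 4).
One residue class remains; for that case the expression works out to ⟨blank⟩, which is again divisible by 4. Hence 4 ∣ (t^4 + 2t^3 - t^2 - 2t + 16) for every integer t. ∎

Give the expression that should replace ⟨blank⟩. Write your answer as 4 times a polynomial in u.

The residues treated are {1, 3, 0}, so the missing case is t ≡ 2 (mod 4); write t = 4u+2.
Then (4u+2)^4 + 2(4u+2)^3 - (4u+2)^2 - 2(4u+2) + 16 = 256u^4 + 640u^3 + 560u^2 + 200u + 40 = 4(64u^4 + 160u^3 + 140u^2 + 50u + 10).

4(64u^4 + 160u^3 + 140u^2 + 50u + 10)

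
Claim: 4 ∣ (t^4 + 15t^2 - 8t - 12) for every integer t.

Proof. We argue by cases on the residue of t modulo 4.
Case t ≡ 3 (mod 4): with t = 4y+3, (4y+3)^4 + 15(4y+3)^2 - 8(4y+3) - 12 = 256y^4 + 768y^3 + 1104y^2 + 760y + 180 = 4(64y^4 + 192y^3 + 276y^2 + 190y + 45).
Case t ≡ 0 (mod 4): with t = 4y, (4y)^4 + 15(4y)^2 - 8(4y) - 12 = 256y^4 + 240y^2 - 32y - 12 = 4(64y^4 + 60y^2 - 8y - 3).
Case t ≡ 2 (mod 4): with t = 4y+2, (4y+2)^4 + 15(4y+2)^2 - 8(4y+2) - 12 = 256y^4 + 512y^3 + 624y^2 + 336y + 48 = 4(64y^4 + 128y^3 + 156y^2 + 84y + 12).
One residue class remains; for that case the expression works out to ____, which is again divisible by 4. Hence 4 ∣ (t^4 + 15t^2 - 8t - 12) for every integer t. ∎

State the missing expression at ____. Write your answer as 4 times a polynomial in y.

4(64y^4 + 64y^3 + 84y^2 + 26y - 1)

Only t ≡ 1 (mod 4) is unaccounted for. Put t = 4y+1:
(4y+1)^4 + 15(4y+1)^2 - 8(4y+1) - 12 expands to 256y^4 + 256y^3 + 336y^2 + 104y - 4,
and factoring out 4 leaves 4(64y^4 + 64y^3 + 84y^2 + 26y - 1).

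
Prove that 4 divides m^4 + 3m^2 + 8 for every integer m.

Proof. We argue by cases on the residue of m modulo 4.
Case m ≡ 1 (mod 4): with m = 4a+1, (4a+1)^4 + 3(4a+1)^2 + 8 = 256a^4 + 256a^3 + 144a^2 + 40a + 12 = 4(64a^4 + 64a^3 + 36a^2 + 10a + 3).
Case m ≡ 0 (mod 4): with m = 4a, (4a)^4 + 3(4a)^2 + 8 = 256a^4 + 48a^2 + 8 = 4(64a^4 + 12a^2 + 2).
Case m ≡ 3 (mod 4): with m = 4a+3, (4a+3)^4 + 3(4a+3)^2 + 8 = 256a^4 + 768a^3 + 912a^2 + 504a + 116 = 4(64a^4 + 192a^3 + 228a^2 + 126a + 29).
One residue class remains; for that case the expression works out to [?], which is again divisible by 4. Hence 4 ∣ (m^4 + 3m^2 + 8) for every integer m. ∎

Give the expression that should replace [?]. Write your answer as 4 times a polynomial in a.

4(64a^4 + 128a^3 + 108a^2 + 44a + 9)

The residues treated are {1, 0, 3}, so the missing case is m ≡ 2 (mod 4); write m = 4a+2.
Then (4a+2)^4 + 3(4a+2)^2 + 8 = 256a^4 + 512a^3 + 432a^2 + 176a + 36 = 4(64a^4 + 128a^3 + 108a^2 + 44a + 9).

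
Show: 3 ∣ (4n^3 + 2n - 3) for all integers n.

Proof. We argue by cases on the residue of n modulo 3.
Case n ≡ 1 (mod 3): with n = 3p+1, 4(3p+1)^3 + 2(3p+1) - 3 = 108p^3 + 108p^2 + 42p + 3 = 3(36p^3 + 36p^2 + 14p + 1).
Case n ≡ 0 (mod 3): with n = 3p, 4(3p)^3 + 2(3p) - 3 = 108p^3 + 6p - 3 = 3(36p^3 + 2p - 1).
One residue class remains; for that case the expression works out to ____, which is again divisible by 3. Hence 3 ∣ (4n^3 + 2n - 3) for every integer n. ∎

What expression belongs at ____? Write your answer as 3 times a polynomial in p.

3(36p^3 + 72p^2 + 50p + 11)

The residues treated are {1, 0}, so the missing case is n ≡ 2 (mod 3); write n = 3p+2.
Then 4(3p+2)^3 + 2(3p+2) - 3 = 108p^3 + 216p^2 + 150p + 33 = 3(36p^3 + 72p^2 + 50p + 11).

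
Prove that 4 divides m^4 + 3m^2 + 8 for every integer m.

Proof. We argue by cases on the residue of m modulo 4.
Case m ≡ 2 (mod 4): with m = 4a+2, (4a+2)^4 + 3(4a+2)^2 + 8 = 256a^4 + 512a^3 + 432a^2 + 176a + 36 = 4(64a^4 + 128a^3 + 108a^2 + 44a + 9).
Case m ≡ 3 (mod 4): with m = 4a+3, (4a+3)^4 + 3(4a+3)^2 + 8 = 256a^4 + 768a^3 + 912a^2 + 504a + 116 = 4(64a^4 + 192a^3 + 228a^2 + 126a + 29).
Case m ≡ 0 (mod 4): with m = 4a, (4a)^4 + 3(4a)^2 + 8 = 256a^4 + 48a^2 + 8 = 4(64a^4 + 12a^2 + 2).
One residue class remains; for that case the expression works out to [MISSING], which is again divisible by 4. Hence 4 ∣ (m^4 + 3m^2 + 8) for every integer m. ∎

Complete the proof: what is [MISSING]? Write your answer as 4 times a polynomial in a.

4(64a^4 + 64a^3 + 36a^2 + 10a + 3)

Only m ≡ 1 (mod 4) is unaccounted for. Put m = 4a+1:
(4a+1)^4 + 3(4a+1)^2 + 8 expands to 256a^4 + 256a^3 + 144a^2 + 40a + 12,
and factoring out 4 leaves 4(64a^4 + 64a^3 + 36a^2 + 10a + 3).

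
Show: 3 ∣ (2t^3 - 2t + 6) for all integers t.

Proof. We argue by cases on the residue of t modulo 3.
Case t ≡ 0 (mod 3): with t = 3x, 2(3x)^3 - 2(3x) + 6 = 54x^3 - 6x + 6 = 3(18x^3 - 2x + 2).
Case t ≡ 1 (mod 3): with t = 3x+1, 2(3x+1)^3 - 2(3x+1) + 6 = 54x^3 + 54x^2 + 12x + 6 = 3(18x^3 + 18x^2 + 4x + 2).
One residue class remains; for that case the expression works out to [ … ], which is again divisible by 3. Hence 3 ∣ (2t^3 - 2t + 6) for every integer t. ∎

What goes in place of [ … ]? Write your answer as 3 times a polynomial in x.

The residues treated are {0, 1}, so the missing case is t ≡ 2 (mod 3); write t = 3x+2.
Then 2(3x+2)^3 - 2(3x+2) + 6 = 54x^3 + 108x^2 + 66x + 18 = 3(18x^3 + 36x^2 + 22x + 6).

3(18x^3 + 36x^2 + 22x + 6)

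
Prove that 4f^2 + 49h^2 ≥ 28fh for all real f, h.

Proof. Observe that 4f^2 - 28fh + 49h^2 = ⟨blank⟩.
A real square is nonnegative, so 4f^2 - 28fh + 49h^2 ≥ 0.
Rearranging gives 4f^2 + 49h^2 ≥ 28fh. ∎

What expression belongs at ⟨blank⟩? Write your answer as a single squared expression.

(2f - 7h)^2

The leading and trailing coefficients are 2^2 and 7^2, and 28 = 2·2·7, so the trinomial is (2f - 7h)^2.
Hence 4f^2 - 28fh + 49h^2 ≥ 0.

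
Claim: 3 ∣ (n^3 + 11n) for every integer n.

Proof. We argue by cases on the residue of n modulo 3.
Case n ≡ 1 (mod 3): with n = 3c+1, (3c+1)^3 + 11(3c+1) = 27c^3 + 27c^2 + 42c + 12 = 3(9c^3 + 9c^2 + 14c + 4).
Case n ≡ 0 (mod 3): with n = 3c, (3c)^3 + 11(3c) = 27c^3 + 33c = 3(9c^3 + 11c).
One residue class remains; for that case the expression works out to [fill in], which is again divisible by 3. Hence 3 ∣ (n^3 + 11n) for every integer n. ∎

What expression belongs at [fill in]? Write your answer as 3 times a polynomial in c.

The residues treated are {1, 0}, so the missing case is n ≡ 2 (mod 3); write n = 3c+2.
Then (3c+2)^3 + 11(3c+2) = 27c^3 + 54c^2 + 69c + 30 = 3(9c^3 + 18c^2 + 23c + 10).

3(9c^3 + 18c^2 + 23c + 10)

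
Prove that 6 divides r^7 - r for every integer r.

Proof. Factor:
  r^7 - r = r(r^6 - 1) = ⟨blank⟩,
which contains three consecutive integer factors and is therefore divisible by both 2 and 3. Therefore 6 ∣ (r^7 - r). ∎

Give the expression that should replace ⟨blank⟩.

r^6 - 1 = (r^2 - 1)(r^4 + r^2 + 1), and r^2 - 1 = (r-1)(r+1).
So r(r^6 - 1) = (r - 1)r(r + 1)(r^4 + r^2 + 1).

(r - 1)r(r + 1)(r^4 + r^2 + 1)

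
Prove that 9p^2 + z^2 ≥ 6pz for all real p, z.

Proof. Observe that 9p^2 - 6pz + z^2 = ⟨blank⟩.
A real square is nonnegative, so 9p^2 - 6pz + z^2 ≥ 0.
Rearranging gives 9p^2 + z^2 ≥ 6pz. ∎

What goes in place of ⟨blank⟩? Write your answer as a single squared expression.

(3p - z)^2

9p^2 - 6pz + z^2 is a perfect-square trinomial: the outer terms are (3p)^2 and (z)^2, and the cross term is -2·3p·z.
So 9p^2 - 6pz + z^2 = (3p - z)^2 ≥ 0.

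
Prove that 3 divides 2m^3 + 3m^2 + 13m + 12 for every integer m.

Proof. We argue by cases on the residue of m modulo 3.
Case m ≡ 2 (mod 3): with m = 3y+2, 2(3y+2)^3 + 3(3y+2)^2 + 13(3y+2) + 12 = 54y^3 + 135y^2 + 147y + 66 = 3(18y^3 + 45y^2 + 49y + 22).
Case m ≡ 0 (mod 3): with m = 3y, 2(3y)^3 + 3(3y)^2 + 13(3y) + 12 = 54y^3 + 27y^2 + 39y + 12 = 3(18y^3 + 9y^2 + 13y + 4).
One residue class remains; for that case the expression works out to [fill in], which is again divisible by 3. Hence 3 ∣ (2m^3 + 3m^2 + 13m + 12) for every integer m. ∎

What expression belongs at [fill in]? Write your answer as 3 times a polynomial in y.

Only m ≡ 1 (mod 3) is unaccounted for. Put m = 3y+1:
2(3y+1)^3 + 3(3y+1)^2 + 13(3y+1) + 12 expands to 54y^3 + 81y^2 + 75y + 30,
and factoring out 3 leaves 3(18y^3 + 27y^2 + 25y + 10).

3(18y^3 + 27y^2 + 25y + 10)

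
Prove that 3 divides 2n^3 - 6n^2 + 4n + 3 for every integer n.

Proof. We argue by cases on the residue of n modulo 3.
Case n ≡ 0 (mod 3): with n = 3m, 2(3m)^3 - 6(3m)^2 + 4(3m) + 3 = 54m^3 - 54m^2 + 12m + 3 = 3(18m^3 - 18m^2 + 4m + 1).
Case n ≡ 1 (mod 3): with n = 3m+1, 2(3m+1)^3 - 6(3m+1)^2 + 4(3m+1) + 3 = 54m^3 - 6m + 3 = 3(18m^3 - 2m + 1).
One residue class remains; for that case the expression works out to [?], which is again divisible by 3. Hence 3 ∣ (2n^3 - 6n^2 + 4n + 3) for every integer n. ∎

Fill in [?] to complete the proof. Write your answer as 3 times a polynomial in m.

Only n ≡ 2 (mod 3) is unaccounted for. Put n = 3m+2:
2(3m+2)^3 - 6(3m+2)^2 + 4(3m+2) + 3 expands to 54m^3 + 54m^2 + 12m + 3,
and factoring out 3 leaves 3(18m^3 + 18m^2 + 4m + 1).

3(18m^3 + 18m^2 + 4m + 1)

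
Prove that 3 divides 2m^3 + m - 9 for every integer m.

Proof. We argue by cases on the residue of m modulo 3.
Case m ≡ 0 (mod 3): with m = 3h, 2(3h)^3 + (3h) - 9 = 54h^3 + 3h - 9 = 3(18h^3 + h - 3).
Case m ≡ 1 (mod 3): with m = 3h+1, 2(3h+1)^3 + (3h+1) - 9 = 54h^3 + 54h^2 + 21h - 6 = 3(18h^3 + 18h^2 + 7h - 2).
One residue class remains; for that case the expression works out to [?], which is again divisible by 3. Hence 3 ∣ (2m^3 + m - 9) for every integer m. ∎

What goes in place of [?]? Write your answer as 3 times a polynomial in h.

3(18h^3 + 36h^2 + 25h + 3)

The residues treated are {0, 1}, so the missing case is m ≡ 2 (mod 3); write m = 3h+2.
Then 2(3h+2)^3 + (3h+2) - 9 = 54h^3 + 108h^2 + 75h + 9 = 3(18h^3 + 36h^2 + 25h + 3).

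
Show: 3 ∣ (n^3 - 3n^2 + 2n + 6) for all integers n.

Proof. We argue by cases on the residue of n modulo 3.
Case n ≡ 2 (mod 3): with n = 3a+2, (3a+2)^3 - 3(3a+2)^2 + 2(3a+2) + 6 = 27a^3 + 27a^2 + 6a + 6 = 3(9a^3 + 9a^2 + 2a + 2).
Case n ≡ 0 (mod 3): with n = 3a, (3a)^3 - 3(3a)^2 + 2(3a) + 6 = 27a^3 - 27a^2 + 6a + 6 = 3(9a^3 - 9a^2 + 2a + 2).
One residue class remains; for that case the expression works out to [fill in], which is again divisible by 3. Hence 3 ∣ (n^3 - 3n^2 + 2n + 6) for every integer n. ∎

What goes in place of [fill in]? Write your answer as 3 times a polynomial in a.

Only n ≡ 1 (mod 3) is unaccounted for. Put n = 3a+1:
(3a+1)^3 - 3(3a+1)^2 + 2(3a+1) + 6 expands to 27a^3 - 3a + 6,
and factoring out 3 leaves 3(9a^3 - a + 2).

3(9a^3 - a + 2)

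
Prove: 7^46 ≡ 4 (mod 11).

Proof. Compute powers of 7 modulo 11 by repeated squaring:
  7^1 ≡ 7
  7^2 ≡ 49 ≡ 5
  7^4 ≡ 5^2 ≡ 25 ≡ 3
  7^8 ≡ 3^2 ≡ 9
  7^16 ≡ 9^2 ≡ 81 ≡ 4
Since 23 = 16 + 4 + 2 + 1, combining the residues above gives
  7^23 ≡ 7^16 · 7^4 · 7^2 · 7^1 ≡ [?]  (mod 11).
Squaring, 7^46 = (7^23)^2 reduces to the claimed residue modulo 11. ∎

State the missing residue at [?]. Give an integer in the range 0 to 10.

7^16 · 7^4 · 7^2 · 7^1 ≡ 4 · 3 · 5 · 7 = 420.
420 mod 11 = 2, so 7^23 ≡ 2 (mod 11).

2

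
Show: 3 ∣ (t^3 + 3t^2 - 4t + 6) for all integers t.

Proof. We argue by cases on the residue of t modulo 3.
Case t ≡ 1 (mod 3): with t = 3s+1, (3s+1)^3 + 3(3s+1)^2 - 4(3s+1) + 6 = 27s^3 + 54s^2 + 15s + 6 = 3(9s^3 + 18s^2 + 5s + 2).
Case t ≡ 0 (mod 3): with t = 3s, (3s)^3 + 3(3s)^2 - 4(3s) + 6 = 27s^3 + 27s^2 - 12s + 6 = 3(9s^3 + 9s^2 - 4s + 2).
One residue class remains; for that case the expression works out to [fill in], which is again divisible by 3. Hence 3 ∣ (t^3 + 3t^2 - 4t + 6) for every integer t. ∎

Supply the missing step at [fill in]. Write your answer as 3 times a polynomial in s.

3(9s^3 + 27s^2 + 20s + 6)

The residues treated are {1, 0}, so the missing case is t ≡ 2 (mod 3); write t = 3s+2.
Then (3s+2)^3 + 3(3s+2)^2 - 4(3s+2) + 6 = 27s^3 + 81s^2 + 60s + 18 = 3(9s^3 + 27s^2 + 20s + 6).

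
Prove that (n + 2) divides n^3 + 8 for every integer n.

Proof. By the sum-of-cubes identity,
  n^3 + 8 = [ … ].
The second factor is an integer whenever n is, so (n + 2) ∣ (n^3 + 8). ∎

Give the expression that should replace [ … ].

(n + 2)(n^2 - 2n + 4)

a^3 + b^3 = (a + b)(a^2 - ab + b^2). With a = n, b = 2:
n^3 + 8 = (n + 2)(n^2 - 2n + 4).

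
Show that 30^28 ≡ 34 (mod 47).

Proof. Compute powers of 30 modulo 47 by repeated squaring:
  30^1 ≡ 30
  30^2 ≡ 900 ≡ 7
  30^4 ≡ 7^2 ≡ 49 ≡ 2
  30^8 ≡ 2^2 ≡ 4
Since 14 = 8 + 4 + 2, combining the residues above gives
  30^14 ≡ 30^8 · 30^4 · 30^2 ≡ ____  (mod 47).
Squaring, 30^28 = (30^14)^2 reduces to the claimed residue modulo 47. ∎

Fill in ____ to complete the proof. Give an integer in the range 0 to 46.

9

30^8 · 30^4 · 30^2 ≡ 4 · 2 · 7 = 56.
56 mod 47 = 9, so 30^14 ≡ 9 (mod 47).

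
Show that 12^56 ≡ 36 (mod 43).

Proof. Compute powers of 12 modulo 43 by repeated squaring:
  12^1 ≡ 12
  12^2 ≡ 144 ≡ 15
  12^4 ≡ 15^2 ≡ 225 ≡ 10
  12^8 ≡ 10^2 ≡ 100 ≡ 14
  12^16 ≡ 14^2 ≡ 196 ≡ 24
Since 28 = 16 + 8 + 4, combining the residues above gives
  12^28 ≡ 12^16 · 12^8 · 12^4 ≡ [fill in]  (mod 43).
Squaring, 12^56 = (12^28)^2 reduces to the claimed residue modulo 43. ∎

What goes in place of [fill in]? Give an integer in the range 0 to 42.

6

Multiply the listed residues: 24 · 14 · 10 = 336 → 3360.
Reducing modulo 43: 3360 = 78·43 + 6, so 12^28 ≡ 6.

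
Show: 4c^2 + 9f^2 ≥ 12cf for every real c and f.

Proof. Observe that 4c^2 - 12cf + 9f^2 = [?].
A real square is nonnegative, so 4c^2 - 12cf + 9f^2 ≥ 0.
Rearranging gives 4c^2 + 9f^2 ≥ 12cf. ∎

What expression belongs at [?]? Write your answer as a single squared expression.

The leading and trailing coefficients are 2^2 and 3^2, and 12 = 2·2·3, so the trinomial is (2c - 3f)^2.
Hence 4c^2 - 12cf + 9f^2 ≥ 0.

(2c - 3f)^2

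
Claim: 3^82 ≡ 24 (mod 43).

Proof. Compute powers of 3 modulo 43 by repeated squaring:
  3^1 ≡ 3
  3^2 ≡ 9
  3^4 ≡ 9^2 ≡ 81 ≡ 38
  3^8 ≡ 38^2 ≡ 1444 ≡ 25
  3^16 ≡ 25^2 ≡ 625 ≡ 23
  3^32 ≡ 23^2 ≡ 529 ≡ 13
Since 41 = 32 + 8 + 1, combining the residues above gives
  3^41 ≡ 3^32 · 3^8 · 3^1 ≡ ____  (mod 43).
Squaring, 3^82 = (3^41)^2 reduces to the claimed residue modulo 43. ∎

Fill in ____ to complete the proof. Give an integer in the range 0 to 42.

29

Multiply the listed residues: 13 · 25 · 3 = 325 → 975.
Reducing modulo 43: 975 = 22·43 + 29, so 3^41 ≡ 29.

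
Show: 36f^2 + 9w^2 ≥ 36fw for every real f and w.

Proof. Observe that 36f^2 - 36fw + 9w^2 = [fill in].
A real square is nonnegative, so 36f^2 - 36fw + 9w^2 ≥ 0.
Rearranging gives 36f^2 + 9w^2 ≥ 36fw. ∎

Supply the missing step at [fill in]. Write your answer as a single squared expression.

(6f - 3w)^2

36f^2 - 36fw + 9w^2 is a perfect-square trinomial: the outer terms are (6f)^2 and (3w)^2, and the cross term is -2·6f·3w.
So 36f^2 - 36fw + 9w^2 = (6f - 3w)^2 ≥ 0.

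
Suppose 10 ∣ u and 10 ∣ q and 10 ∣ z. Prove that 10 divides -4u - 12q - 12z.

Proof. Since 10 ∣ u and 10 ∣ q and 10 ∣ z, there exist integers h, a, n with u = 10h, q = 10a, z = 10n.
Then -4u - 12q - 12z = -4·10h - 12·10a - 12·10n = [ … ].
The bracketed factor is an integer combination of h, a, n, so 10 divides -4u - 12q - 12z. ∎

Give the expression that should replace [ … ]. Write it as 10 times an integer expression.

Pull the common 10 out of every term: -4·10h - 12·10a - 12·10n = 10(-12a - 4h - 12n).
-12a - 4h - 12n is an integer, which exhibits the divisibility.

10(-12a - 4h - 12n)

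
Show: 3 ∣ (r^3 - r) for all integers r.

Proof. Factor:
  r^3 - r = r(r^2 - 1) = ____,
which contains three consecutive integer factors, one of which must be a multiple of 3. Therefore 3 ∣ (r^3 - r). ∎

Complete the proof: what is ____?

(r - 1)r(r + 1)

r(r^2 - 1) = r(r - 1)(r + 1) = (r - 1)r(r + 1).
These three factors are consecutive integers, so their product is divisible by 3.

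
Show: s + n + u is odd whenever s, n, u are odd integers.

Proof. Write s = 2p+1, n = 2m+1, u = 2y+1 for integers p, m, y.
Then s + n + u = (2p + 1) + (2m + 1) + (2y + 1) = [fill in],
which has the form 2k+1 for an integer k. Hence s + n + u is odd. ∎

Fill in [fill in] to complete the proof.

Expanding: (2p + 1) + (2m + 1) + (2y + 1) = 2m + 2p + 2y + 3.
Every term except the constant is even, so this is 2(m + p + y + 1) + 1,
and m + p + y + 1 ∈ ℤ gives the required form.

2(m + p + y + 1) + 1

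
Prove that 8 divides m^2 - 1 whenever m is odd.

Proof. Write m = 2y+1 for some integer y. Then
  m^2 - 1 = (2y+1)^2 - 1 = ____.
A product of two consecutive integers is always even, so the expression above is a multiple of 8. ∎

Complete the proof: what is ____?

4y(y + 1)

(2y+1)^2 - 1 = 4y^2 + 4y + 1 - 1 = 4y^2 + 4y = 4y(y+1).
Since y and y+1 are consecutive, y(y+1) is even, and 4·(even) is a multiple of 8.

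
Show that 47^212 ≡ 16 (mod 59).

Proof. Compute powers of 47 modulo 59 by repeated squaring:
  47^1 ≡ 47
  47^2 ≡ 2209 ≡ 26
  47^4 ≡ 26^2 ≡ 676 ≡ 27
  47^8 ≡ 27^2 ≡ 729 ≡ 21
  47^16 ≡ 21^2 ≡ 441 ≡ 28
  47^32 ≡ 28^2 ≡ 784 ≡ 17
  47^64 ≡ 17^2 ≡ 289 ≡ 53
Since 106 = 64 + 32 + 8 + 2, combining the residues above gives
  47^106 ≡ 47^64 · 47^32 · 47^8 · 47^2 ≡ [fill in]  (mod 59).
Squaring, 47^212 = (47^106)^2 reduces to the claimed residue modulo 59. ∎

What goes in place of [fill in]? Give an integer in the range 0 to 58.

4

Multiply the listed residues: 53 · 17 · 21 · 26 = 901 → 18921 → 491946.
Reducing modulo 59: 491946 = 8338·59 + 4, so 47^106 ≡ 4.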